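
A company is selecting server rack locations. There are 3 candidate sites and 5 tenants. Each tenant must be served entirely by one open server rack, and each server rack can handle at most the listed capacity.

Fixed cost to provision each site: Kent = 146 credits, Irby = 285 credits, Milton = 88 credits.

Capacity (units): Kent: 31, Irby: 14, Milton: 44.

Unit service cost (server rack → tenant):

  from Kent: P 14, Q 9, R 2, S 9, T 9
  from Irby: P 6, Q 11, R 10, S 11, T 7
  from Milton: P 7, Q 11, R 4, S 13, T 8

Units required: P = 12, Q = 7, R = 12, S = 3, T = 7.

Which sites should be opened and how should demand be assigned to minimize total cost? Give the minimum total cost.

Minimum total cost: 392

Open {Milton}: P→Milton 7·12=84, Q→Milton 11·7=77, R→Milton 4·12=48, S→Milton 13·3=39, T→Milton 8·7=56.
Loads: Milton carries 41/44. Service 304; fixed 88; total 392.
Next best feasible plan costs 488.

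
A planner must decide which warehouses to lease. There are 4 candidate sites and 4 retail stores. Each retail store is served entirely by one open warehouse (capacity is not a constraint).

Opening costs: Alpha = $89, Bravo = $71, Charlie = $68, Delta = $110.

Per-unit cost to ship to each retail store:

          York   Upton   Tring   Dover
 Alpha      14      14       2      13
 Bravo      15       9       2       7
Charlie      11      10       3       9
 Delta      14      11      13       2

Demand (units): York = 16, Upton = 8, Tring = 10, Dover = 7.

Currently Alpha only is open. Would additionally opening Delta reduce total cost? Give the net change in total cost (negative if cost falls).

No — net change +9 (cost rises by 9).

Current service cost with {Alpha}: 447.
Adding Delta: each retail store re-picks its cheapest; new service cost 346, saving 101.
Extra fixed cost: 110. Net change = 110 − 101 = 9.
(Totals: 536 → 545.)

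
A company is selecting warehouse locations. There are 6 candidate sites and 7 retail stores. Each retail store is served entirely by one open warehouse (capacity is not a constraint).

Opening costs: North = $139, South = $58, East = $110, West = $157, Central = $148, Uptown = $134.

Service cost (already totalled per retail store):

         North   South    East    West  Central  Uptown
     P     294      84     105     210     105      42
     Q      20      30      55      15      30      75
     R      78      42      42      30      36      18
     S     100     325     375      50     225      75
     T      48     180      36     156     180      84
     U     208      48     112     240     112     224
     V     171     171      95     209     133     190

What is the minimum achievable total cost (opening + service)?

Minimum total cost: 646

For any fixed open set, each retail store goes to its cheapest open site; total = fixed + service.
{South, East, Uptown}: P→Uptown 42, Q→South 30, R→Uptown 18, S→Uptown 75, T→East 36, U→South 48, V→East 95. Service 344; fixed 302; total 646.
{South, Uptown}: service 468 + fixed 192 = 660
{East, Uptown}: P→Uptown 42, Q→East 55, R→Uptown 18, S→Uptown 75, T→East 36, U→East 112, V→East 95. Service 433; fixed 244; total 677.
{North, South, East, West, Central, Uptown}: service 304 + fixed 746 = 1050
No other subset beats 646.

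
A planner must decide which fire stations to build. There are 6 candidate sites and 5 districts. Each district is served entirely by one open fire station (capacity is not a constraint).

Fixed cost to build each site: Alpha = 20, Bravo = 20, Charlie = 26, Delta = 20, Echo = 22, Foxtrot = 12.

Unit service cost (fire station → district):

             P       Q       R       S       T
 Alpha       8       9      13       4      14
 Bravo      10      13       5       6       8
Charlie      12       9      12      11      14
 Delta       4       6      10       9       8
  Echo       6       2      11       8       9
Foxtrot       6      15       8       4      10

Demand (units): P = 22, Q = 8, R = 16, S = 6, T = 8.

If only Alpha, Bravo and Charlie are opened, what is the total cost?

Each district is assigned to its cheapest site among the open ones.
{Alpha, Bravo, Charlie}: P→Alpha 8·22=176, Q→Alpha 9·8=72, R→Bravo 5·16=80, S→Alpha 4·6=24, T→Bravo 8·8=64. Service 416; fixed 66; total 482.

Total cost: 482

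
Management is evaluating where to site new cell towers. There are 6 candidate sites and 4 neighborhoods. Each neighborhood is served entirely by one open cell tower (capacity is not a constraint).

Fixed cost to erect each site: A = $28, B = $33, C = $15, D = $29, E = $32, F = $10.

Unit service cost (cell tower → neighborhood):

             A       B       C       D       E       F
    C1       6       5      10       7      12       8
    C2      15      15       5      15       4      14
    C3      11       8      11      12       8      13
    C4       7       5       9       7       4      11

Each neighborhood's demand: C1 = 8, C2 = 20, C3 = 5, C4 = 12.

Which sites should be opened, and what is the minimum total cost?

Open B and E; minimum total cost 273.

For any fixed open set, each neighborhood goes to its cheapest open site; total = fixed + service.
{B, E}: C1→B 5·8=40, C2→E 4·20=80, C3→B 8·5=40, C4→E 4·12=48. Service 208; fixed 65; total 273.
{E, F}: C1→F 8·8=64, C2→E 4·20=80, C3→E 8·5=40, C4→E 4·12=48. Service 232; fixed 42; total 274.
{A, E}: service 216 + fixed 60 = 276
{A, B, C, D, E, F}: C1→B 5·8=40, C2→E 4·20=80, C3→B 8·5=40, C4→E 4·12=48. Service 208; fixed 147; total 355.
No other subset beats 273.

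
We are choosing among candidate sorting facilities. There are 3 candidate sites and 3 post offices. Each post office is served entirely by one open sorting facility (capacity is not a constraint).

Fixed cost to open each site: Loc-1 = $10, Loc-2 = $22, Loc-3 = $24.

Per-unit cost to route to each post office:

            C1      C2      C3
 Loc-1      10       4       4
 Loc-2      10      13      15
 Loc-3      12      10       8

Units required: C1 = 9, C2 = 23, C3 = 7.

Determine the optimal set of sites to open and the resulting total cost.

Open Loc-1 only; minimum total cost 220.

For any fixed open set, each post office goes to its cheapest open site; total = fixed + service.
{Loc-1}: C1→Loc-1 10·9=90, C2→Loc-1 4·23=92, C3→Loc-1 4·7=28. Service 210; fixed 10; total 220.
{Loc-1, Loc-2}: service 210 + fixed 32 = 242
{Loc-1, Loc-3}: service 210 + fixed 34 = 244
{Loc-1, Loc-2, Loc-3}: service 210 + fixed 56 = 266
No other subset beats 220.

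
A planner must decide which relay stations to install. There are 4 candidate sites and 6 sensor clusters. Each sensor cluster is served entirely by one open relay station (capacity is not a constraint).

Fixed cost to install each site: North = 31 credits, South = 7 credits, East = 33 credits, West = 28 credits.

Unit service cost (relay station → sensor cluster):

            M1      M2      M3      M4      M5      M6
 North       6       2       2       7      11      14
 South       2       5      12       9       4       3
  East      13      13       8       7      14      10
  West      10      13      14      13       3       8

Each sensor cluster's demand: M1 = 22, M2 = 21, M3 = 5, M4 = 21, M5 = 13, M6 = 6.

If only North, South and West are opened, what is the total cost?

Each sensor cluster is assigned to its cheapest site among the open ones.
{North, South, West}: M1→South 2·22=44, M2→North 2·21=42, M3→North 2·5=10, M4→North 7·21=147, M5→West 3·13=39, M6→South 3·6=18. Service 300; fixed 66; total 366.

Total cost: 366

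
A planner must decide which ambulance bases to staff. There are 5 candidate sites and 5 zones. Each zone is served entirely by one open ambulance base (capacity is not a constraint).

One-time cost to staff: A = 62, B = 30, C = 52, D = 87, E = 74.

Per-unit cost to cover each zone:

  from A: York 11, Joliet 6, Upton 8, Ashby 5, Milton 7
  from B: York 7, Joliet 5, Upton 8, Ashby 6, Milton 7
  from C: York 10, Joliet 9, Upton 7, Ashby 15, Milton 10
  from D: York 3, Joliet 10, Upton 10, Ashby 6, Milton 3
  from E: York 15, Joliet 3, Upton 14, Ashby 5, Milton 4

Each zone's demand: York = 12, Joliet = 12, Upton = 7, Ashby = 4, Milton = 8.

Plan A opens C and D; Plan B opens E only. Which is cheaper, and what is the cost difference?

Plan A is cheaper by 60.

Plan A: {C, D}: York→D 3·12=36, Joliet→C 9·12=108, Upton→C 7·7=49, Ashby→D 6·4=24, Milton→D 3·8=24. Service 241; fixed 139; total 380.
Plan B: {E}: York→E 15·12=180, Joliet→E 3·12=36, Upton→E 14·7=98, Ashby→E 5·4=20, Milton→E 4·8=32. Service 366; fixed 74; total 440.
Difference: |380 − 440| = 60.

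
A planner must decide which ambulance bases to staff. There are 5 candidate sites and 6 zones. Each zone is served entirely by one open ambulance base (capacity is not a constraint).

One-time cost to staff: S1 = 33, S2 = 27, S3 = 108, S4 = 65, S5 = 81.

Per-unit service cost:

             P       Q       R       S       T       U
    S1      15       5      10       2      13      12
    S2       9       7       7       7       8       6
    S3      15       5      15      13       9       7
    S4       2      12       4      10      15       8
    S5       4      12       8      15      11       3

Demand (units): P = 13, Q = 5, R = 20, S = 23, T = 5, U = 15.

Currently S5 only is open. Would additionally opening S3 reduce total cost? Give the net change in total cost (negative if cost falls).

Current service cost with {S5}: 717.
Adding S3: each zone re-picks its cheapest; new service cost 626, saving 91.
Extra fixed cost: 108. Net change = 108 − 91 = 17.
(Totals: 798 → 815.)

No — net change +17 (cost rises by 17).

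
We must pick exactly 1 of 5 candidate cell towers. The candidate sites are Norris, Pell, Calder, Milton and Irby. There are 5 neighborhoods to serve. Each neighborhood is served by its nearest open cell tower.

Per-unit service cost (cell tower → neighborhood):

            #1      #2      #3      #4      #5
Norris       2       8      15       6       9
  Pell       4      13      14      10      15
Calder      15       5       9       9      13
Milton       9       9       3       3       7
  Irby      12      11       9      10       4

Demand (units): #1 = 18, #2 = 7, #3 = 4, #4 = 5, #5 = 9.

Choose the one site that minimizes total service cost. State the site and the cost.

With exactly 1 open, each neighborhood uses its cheapest among the chosen.
{Norris}: #1→Norris 2·18=36, #2→Norris 8·7=56, #3→Norris 15·4=60, #4→Norris 6·5=30, #5→Norris 9·9=81. Service cost 263.
{Milton}: service cost 315
{Pell}: service cost 404
Among all 5 size-1 choices, {Norris} is lowest.

Choose Norris only; total service cost 263.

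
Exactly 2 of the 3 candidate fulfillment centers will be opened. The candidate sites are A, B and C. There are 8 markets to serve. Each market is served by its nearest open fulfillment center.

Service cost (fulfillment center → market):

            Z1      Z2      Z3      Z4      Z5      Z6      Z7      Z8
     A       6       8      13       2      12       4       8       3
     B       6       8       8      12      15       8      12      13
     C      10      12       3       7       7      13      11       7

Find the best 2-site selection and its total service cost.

Choose A and C; total service cost 41.

With exactly 2 open, each market uses its cheapest among the chosen.
{A, C}: Z1→A 6, Z2→A 8, Z3→C 3, Z4→A 2, Z5→C 7, Z6→A 4, Z7→A 8, Z8→A 3. Service cost 41.
{A, B}: service cost 51
{B, C}: service cost 57
Among all 3 size-2 choices, {A, C} is lowest.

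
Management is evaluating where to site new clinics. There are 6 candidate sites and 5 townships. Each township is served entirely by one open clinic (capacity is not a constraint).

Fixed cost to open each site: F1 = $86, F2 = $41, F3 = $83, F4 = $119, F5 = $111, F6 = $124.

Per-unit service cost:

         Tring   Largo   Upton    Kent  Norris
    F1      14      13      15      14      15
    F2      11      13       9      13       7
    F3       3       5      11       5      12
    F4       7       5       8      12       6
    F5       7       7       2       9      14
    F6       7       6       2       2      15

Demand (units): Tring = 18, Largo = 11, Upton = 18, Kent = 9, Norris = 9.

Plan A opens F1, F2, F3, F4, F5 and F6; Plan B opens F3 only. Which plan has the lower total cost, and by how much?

Plan A: {F1, F2, F3, F4, F5, F6}: Tring→F3 3·18=54, Largo→F3 5·11=55, Upton→F5 2·18=36, Kent→F6 2·9=18, Norris→F4 6·9=54. Service 217; fixed 564; total 781.
Plan B: {F3}: Tring→F3 3·18=54, Largo→F3 5·11=55, Upton→F3 11·18=198, Kent→F3 5·9=45, Norris→F3 12·9=108. Service 460; fixed 83; total 543.
Difference: |781 − 543| = 238.

Plan B is cheaper by 238.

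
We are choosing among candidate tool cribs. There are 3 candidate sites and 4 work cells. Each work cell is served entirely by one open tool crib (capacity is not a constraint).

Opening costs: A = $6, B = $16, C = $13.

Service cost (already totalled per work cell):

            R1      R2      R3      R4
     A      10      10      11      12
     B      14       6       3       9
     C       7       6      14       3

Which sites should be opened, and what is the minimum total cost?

Open C only; minimum total cost 43.

For any fixed open set, each work cell goes to its cheapest open site; total = fixed + service.
{C}: R1→C 7, R2→C 6, R3→C 14, R4→C 3. Service 30; fixed 13; total 43.
{A, C}: R1→C 7, R2→C 6, R3→A 11, R4→C 3. Service 27; fixed 19; total 46.
{B}: service 32 + fixed 16 = 48
{A, B, C}: R1→C 7, R2→B 6, R3→B 3, R4→C 3. Service 19; fixed 35; total 54.
No other subset beats 43.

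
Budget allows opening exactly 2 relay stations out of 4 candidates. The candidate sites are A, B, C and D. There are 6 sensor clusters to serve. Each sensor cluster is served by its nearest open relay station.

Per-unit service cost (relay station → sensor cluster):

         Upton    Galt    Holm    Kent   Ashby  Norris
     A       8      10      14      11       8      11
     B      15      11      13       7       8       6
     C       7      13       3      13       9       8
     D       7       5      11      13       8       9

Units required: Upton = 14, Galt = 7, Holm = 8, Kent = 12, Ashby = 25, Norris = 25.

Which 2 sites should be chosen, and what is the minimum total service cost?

Choose B and C; total service cost 633.

With exactly 2 open, each sensor cluster uses its cheapest among the chosen.
{B, C}: Upton→C 7·14=98, Galt→B 11·7=77, Holm→C 3·8=24, Kent→B 7·12=84, Ashby→B 8·25=200, Norris→B 6·25=150. Service cost 633.
{B, D}: service cost 655
{C, D}: service cost 713
Among all 6 size-2 choices, {B, C} is lowest.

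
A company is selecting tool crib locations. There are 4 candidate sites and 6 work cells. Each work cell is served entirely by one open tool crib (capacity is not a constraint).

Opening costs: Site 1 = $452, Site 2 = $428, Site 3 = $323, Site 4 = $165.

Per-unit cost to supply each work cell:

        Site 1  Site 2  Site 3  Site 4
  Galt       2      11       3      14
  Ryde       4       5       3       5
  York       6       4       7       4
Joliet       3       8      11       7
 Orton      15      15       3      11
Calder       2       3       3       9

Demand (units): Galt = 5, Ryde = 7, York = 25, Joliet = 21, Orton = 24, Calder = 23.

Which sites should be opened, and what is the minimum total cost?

Open Site 3 only; minimum total cost 906.

For any fixed open set, each work cell goes to its cheapest open site; total = fixed + service.
{Site 3}: Galt→Site 3 3·5=15, Ryde→Site 3 3·7=21, York→Site 3 7·25=175, Joliet→Site 3 11·21=231, Orton→Site 3 3·24=72, Calder→Site 3 3·23=69. Service 583; fixed 323; total 906.
{Site 3, Site 4}: service 424 + fixed 488 = 912
{Site 4}: service 823 + fixed 165 = 988
{Site 1, Site 2, Site 3, Site 4}: Galt→Site 1 2·5=10, Ryde→Site 3 3·7=21, York→Site 2 4·25=100, Joliet→Site 1 3·21=63, Orton→Site 3 3·24=72, Calder→Site 1 2·23=46. Service 312; fixed 1368; total 1680.
(All 15 nonempty subsets were checked; Site 3 only is lowest.)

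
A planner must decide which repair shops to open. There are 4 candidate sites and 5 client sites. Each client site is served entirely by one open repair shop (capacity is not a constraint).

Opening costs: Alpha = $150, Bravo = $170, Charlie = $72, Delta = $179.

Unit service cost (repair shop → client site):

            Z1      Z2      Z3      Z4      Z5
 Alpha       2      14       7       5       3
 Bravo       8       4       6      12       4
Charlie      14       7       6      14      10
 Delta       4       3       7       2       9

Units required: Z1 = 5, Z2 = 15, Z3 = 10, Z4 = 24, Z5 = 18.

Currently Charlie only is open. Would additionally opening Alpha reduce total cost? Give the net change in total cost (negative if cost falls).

Current service cost with {Charlie}: 751.
Adding Alpha: each client site re-picks its cheapest; new service cost 349, saving 402.
Extra fixed cost: 150. Net change = 150 − 402 = -252.
(Totals: 823 → 571.)

Yes — net change −252 (cost falls by 252).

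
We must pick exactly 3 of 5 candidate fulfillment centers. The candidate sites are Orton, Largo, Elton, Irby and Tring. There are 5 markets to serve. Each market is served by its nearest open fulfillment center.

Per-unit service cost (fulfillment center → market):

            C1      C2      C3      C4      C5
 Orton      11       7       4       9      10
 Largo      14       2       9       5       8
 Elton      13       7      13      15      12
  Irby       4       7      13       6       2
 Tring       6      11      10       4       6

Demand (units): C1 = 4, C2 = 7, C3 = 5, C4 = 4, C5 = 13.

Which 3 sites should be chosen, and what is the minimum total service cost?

With exactly 3 open, each market uses its cheapest among the chosen.
{Orton, Largo, Irby}: C1→Irby 4·4=16, C2→Largo 2·7=14, C3→Orton 4·5=20, C4→Largo 5·4=20, C5→Irby 2·13=26. Service cost 96.
{Largo, Irby, Tring}: service cost 117
{Largo, Elton, Irby}: service cost 121
Among all 10 size-3 choices, {Orton, Largo, Irby} is lowest.

Choose Orton, Largo and Irby; total service cost 96.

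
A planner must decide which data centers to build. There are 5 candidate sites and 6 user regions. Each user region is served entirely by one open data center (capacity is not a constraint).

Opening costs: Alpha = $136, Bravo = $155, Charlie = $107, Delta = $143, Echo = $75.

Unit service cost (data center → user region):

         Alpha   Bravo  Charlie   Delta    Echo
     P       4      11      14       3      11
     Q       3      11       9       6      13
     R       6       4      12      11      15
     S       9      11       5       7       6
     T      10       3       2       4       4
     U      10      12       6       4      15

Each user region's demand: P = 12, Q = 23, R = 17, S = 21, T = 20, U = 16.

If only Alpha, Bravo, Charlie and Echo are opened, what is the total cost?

Total cost: 899

Each user region is assigned to its cheapest site among the open ones.
{Alpha, Bravo, Charlie, Echo}: P→Alpha 4·12=48, Q→Alpha 3·23=69, R→Bravo 4·17=68, S→Charlie 5·21=105, T→Charlie 2·20=40, U→Charlie 6·16=96. Service 426; fixed 473; total 899.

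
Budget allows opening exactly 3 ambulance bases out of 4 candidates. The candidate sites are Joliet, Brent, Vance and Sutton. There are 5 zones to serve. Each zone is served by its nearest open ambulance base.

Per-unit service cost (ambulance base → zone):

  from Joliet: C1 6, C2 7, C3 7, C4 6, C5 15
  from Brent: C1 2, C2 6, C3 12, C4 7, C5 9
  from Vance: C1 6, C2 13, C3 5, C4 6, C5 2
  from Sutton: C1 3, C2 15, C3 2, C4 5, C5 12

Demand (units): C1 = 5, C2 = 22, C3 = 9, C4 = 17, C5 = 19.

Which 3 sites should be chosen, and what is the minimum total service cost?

With exactly 3 open, each zone uses its cheapest among the chosen.
{Brent, Vance, Sutton}: C1→Brent 2·5=10, C2→Brent 6·22=132, C3→Sutton 2·9=18, C4→Sutton 5·17=85, C5→Vance 2·19=38. Service cost 283.
{Joliet, Vance, Sutton}: service cost 310
{Joliet, Brent, Vance}: service cost 327
Among all 4 size-3 choices, {Brent, Vance, Sutton} is lowest.

Choose Brent, Vance and Sutton; total service cost 283.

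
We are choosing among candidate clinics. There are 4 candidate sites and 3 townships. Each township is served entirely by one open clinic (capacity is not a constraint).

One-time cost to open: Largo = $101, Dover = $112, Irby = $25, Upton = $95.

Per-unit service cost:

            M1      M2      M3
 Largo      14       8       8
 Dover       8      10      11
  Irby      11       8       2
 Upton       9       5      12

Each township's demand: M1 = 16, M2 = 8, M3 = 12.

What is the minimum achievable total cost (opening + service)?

Minimum total cost: 289

For any fixed open set, each township goes to its cheapest open site; total = fixed + service.
{Irby}: M1→Irby 11·16=176, M2→Irby 8·8=64, M3→Irby 2·12=24. Service 264; fixed 25; total 289.
{Irby, Upton}: M1→Upton 9·16=144, M2→Upton 5·8=40, M3→Irby 2·12=24. Service 208; fixed 120; total 328.
{Dover, Irby}: service 216 + fixed 137 = 353
{Largo, Dover, Irby, Upton}: service 192 + fixed 333 = 525
No other subset beats 289.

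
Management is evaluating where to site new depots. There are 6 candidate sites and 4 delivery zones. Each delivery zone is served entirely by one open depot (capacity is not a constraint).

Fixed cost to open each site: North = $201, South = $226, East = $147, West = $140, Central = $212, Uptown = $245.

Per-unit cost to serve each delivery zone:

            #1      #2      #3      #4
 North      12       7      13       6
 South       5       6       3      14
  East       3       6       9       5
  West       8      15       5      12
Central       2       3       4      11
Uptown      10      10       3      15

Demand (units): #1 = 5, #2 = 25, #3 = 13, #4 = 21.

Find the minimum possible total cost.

For any fixed open set, each delivery zone goes to its cheapest open site; total = fixed + service.
{East}: #1→East 3·5=15, #2→East 6·25=150, #3→East 9·13=117, #4→East 5·21=105. Service 387; fixed 147; total 534.
{Central}: service 368 + fixed 212 = 580
{East, Central}: #1→Central 2·5=10, #2→Central 3·25=75, #3→Central 4·13=52, #4→East 5·21=105. Service 242; fixed 359; total 601.
{North, South, East, West, Central, Uptown}: service 229 + fixed 1171 = 1400
No other subset beats 534.

Minimum total cost: 534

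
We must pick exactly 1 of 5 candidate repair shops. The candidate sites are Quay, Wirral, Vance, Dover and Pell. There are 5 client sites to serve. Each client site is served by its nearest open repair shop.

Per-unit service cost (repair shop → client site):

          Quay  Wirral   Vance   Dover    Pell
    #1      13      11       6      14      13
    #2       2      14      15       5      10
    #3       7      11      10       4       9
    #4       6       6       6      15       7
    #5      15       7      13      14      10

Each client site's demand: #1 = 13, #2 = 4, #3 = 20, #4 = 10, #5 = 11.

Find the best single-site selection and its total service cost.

With exactly 1 open, each client site uses its cheapest among the chosen.
{Vance}: #1→Vance 6·13=78, #2→Vance 15·4=60, #3→Vance 10·20=200, #4→Vance 6·10=60, #5→Vance 13·11=143. Service cost 541.
{Quay}: service cost 542
{Wirral}: service cost 556
Among all 5 size-1 choices, {Vance} is lowest.

Choose Vance only; total service cost 541.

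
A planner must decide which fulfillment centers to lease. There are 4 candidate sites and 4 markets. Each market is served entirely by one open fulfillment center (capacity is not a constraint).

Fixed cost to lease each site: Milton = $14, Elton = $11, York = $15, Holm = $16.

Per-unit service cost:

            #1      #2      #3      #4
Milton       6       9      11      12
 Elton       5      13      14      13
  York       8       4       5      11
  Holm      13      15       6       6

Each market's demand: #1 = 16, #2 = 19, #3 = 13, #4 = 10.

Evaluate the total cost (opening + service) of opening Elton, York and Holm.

Each market is assigned to its cheapest site among the open ones.
{Elton, York, Holm}: #1→Elton 5·16=80, #2→York 4·19=76, #3→York 5·13=65, #4→Holm 6·10=60. Service 281; fixed 42; total 323.

Total cost: 323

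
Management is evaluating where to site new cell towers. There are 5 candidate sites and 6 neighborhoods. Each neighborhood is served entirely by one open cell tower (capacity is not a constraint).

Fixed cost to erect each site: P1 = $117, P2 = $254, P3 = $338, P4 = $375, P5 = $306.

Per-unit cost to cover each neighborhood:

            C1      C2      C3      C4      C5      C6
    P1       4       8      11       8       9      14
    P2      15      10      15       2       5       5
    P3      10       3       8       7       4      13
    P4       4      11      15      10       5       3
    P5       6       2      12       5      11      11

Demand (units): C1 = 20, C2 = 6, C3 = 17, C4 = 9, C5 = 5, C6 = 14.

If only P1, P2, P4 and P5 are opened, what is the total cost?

Each neighborhood is assigned to its cheapest site among the open ones.
{P1, P2, P4, P5}: C1→P1 4·20=80, C2→P5 2·6=12, C3→P1 11·17=187, C4→P2 2·9=18, C5→P2 5·5=25, C6→P4 3·14=42. Service 364; fixed 1052; total 1416.

Total cost: 1416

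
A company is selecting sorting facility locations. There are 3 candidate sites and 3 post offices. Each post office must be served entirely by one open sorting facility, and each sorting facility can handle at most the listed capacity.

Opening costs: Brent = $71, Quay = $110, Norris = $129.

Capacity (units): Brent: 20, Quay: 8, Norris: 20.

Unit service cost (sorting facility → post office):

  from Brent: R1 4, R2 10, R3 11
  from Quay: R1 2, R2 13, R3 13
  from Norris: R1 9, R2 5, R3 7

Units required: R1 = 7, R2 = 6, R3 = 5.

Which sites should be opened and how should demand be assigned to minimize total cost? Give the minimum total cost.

Minimum total cost: 214

Open {Brent}: R1→Brent 4·7=28, R2→Brent 10·6=60, R3→Brent 11·5=55.
Loads: Brent carries 18/20. Service 143; fixed 71; total 214.
Next best feasible plan costs 257.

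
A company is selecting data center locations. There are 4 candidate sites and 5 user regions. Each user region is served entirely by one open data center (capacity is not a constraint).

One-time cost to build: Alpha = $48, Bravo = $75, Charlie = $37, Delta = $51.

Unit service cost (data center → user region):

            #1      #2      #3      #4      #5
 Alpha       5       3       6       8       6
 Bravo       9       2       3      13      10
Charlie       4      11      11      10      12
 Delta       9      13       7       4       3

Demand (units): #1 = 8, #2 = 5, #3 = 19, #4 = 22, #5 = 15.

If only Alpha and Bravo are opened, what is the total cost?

Total cost: 496

Each user region is assigned to its cheapest site among the open ones.
{Alpha, Bravo}: #1→Alpha 5·8=40, #2→Bravo 2·5=10, #3→Bravo 3·19=57, #4→Alpha 8·22=176, #5→Alpha 6·15=90. Service 373; fixed 123; total 496.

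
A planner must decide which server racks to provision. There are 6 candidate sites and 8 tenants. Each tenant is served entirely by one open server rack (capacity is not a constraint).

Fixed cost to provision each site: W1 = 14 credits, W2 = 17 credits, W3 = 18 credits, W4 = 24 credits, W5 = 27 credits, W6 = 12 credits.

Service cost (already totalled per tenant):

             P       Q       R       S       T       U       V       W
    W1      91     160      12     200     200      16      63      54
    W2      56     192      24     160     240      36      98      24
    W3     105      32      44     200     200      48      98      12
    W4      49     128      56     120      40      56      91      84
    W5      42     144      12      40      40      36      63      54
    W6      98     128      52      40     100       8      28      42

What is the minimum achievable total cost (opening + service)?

Minimum total cost: 271

For any fixed open set, each tenant goes to its cheapest open site; total = fixed + service.
{W3, W5, W6}: P→W5 42, Q→W3 32, R→W5 12, S→W5 40, T→W5 40, U→W6 8, V→W6 28, W→W3 12. Service 214; fixed 57; total 271.
{W1, W3, W5, W6}: service 214 + fixed 71 = 285
{W2, W3, W5, W6}: P→W5 42, Q→W3 32, R→W5 12, S→W5 40, T→W5 40, U→W6 8, V→W6 28, W→W3 12. Service 214; fixed 74; total 288.
{W1, W2, W3, W4, W5, W6}: service 214 + fixed 112 = 326
No other subset beats 271.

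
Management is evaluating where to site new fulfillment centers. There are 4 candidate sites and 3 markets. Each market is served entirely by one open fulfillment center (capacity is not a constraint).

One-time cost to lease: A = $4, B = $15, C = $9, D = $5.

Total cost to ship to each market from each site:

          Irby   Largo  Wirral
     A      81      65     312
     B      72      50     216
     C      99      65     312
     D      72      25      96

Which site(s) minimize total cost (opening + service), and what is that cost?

For any fixed open set, each market goes to its cheapest open site; total = fixed + service.
{D}: Irby→D 72, Largo→D 25, Wirral→D 96. Service 193; fixed 5; total 198.
{A, D}: service 193 + fixed 9 = 202
{C, D}: Irby→D 72, Largo→D 25, Wirral→D 96. Service 193; fixed 14; total 207.
{A, B, C, D}: service 193 + fixed 33 = 226
(All 15 nonempty subsets were checked; D only is lowest.)

Open D only; minimum total cost 198.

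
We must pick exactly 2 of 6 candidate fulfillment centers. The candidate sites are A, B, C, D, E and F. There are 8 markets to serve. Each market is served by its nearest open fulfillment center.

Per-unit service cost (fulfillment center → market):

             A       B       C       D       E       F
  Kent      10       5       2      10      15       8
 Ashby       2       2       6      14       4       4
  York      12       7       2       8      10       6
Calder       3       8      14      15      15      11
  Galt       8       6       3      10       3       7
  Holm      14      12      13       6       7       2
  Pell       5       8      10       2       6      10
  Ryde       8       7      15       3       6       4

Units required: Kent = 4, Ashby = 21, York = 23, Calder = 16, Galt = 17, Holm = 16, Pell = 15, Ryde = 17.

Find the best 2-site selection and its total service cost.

With exactly 2 open, each market uses its cheapest among the chosen.
{A, F}: Kent→F 8·4=32, Ashby→A 2·21=42, York→F 6·23=138, Calder→A 3·16=48, Galt→F 7·17=119, Holm→F 2·16=32, Pell→A 5·15=75, Ryde→F 4·17=68. Service cost 554.
{A, C}: service cost 614
{C, F}: service cost 615
Among all 15 size-2 choices, {A, F} is lowest.

Choose A and F; total service cost 554.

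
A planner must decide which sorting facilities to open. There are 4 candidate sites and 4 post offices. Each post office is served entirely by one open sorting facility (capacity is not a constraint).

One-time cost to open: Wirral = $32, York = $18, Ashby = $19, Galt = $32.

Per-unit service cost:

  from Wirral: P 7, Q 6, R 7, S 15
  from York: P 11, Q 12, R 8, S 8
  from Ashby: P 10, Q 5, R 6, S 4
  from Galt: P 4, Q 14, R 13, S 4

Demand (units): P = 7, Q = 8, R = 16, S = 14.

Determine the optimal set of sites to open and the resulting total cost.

For any fixed open set, each post office goes to its cheapest open site; total = fixed + service.
{Ashby, Galt}: P→Galt 4·7=28, Q→Ashby 5·8=40, R→Ashby 6·16=96, S→Ashby 4·14=56. Service 220; fixed 51; total 271.
{Ashby}: service 262 + fixed 19 = 281
{York, Ashby, Galt}: service 220 + fixed 69 = 289
{Wirral, York, Ashby, Galt}: service 220 + fixed 101 = 321
No other subset beats 271.

Open Ashby and Galt; minimum total cost 271.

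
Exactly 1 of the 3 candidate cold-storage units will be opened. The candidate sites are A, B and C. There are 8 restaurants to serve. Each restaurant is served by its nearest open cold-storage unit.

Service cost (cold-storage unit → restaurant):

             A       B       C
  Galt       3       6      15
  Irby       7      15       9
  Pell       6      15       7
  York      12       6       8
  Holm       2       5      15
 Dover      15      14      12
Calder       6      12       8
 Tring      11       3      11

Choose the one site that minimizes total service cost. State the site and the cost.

With exactly 1 open, each restaurant uses its cheapest among the chosen.
{A}: Galt→A 3, Irby→A 7, Pell→A 6, York→A 12, Holm→A 2, Dover→A 15, Calder→A 6, Tring→A 11. Service cost 62.
{B}: service cost 76
{C}: service cost 85
Among all 3 size-1 choices, {A} is lowest.

Choose A only; total service cost 62.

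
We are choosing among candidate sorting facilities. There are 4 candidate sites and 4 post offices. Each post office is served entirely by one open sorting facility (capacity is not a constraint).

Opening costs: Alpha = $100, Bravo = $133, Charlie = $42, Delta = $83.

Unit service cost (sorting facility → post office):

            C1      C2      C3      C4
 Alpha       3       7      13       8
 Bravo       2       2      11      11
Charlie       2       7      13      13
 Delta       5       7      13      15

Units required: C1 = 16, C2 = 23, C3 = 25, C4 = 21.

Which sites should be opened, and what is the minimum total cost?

Open Bravo only; minimum total cost 717.

For any fixed open set, each post office goes to its cheapest open site; total = fixed + service.
{Bravo}: C1→Bravo 2·16=32, C2→Bravo 2·23=46, C3→Bravo 11·25=275, C4→Bravo 11·21=231. Service 584; fixed 133; total 717.
{Alpha, Bravo}: C1→Bravo 2·16=32, C2→Bravo 2·23=46, C3→Bravo 11·25=275, C4→Alpha 8·21=168. Service 521; fixed 233; total 754.
{Bravo, Charlie}: service 584 + fixed 175 = 759
{Alpha, Bravo, Charlie, Delta}: service 521 + fixed 358 = 879
(All 15 nonempty subsets were checked; Bravo only is lowest.)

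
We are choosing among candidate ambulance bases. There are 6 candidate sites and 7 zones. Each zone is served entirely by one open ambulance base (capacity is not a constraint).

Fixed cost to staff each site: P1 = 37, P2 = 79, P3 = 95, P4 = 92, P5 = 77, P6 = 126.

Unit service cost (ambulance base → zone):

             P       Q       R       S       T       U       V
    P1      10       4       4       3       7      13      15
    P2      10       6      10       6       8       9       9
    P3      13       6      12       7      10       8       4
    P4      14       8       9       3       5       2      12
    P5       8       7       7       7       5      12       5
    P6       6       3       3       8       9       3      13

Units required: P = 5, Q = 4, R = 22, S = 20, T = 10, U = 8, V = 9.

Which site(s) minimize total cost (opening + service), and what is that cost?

Open P1 and P5; minimum total cost 509.

For any fixed open set, each zone goes to its cheapest open site; total = fixed + service.
{P1, P5}: P→P5 8·5=40, Q→P1 4·4=16, R→P1 4·22=88, S→P1 3·20=60, T→P5 5·10=50, U→P5 12·8=96, V→P5 5·9=45. Service 395; fixed 114; total 509.
{P1, P3}: P→P1 10·5=50, Q→P1 4·4=16, R→P1 4·22=88, S→P1 3·20=60, T→P1 7·10=70, U→P3 8·8=64, V→P3 4·9=36. Service 384; fixed 132; total 516.
{P1, P4}: service 388 + fixed 129 = 517
{P1, P2, P3, P4, P5, P6}: service 270 + fixed 506 = 776
No other subset beats 509.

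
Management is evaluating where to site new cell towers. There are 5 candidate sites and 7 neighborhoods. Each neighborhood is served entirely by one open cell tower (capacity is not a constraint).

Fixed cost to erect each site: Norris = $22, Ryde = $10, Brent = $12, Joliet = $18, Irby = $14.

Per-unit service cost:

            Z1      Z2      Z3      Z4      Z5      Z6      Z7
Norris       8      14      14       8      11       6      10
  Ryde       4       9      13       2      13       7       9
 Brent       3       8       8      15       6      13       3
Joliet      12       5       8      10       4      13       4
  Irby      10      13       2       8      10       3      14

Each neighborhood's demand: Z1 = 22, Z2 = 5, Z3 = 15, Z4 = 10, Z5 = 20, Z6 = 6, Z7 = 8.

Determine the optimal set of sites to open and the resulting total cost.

For any fixed open set, each neighborhood goes to its cheapest open site; total = fixed + service.
{Ryde, Brent, Joliet, Irby}: Z1→Brent 3·22=66, Z2→Joliet 5·5=25, Z3→Irby 2·15=30, Z4→Ryde 2·10=20, Z5→Joliet 4·20=80, Z6→Irby 3·6=18, Z7→Brent 3·8=24. Service 263; fixed 54; total 317.
{Ryde, Joliet, Irby}: Z1→Ryde 4·22=88, Z2→Joliet 5·5=25, Z3→Irby 2·15=30, Z4→Ryde 2·10=20, Z5→Joliet 4·20=80, Z6→Irby 3·6=18, Z7→Joliet 4·8=32. Service 293; fixed 42; total 335.
{Norris, Ryde, Brent, Joliet, Irby}: service 263 + fixed 76 = 339
{Ryde}: service 722 + fixed 10 = 732
No other subset beats 317.

Open Ryde, Brent, Joliet and Irby; minimum total cost 317.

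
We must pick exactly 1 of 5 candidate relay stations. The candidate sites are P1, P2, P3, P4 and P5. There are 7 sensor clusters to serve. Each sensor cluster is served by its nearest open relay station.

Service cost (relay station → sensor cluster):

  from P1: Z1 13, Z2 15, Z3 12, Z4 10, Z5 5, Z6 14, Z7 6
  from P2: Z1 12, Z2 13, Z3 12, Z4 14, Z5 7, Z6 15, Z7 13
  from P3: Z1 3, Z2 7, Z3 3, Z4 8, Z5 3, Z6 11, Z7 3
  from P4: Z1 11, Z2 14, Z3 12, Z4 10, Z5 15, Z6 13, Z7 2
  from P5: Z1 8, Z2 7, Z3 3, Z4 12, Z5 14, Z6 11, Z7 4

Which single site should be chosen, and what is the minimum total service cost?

With exactly 1 open, each sensor cluster uses its cheapest among the chosen.
{P3}: Z1→P3 3, Z2→P3 7, Z3→P3 3, Z4→P3 8, Z5→P3 3, Z6→P3 11, Z7→P3 3. Service cost 38.
{P5}: service cost 59
{P1}: service cost 75
Among all 5 size-1 choices, {P3} is lowest.

Choose P3 only; total service cost 38.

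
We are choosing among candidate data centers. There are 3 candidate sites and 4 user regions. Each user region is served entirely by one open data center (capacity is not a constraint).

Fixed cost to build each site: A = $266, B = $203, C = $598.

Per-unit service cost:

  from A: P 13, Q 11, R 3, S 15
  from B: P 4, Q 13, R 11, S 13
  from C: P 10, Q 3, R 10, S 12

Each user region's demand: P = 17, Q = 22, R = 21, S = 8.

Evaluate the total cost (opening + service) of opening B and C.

Each user region is assigned to its cheapest site among the open ones.
{B, C}: P→B 4·17=68, Q→C 3·22=66, R→C 10·21=210, S→C 12·8=96. Service 440; fixed 801; total 1241.

Total cost: 1241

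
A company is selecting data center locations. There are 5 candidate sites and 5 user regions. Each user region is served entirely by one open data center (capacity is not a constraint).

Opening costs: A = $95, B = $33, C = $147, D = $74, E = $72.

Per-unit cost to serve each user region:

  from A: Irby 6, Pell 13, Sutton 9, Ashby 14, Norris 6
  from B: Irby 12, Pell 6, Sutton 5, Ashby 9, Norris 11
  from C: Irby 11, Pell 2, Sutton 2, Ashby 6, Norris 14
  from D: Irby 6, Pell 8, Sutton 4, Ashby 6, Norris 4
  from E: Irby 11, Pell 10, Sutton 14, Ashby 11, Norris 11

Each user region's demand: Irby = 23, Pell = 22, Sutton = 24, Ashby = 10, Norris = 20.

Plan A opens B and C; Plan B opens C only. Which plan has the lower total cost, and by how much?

Plan A: {B, C}: Irby→C 11·23=253, Pell→C 2·22=44, Sutton→C 2·24=48, Ashby→C 6·10=60, Norris→B 11·20=220. Service 625; fixed 180; total 805.
Plan B: {C}: Irby→C 11·23=253, Pell→C 2·22=44, Sutton→C 2·24=48, Ashby→C 6·10=60, Norris→C 14·20=280. Service 685; fixed 147; total 832.
Difference: |805 − 832| = 27.

Plan A is cheaper by 27.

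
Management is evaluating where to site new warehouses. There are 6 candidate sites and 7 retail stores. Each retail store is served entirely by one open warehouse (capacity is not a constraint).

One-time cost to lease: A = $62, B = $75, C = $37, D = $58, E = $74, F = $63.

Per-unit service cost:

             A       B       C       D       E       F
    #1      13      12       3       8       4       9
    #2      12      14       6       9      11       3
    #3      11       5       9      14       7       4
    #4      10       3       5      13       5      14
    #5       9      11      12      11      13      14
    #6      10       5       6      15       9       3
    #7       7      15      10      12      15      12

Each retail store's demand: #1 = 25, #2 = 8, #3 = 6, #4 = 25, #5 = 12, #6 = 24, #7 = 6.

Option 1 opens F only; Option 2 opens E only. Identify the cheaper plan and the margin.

Option 2 is cheaper by 107.

Option 1: {F}: #1→F 9·25=225, #2→F 3·8=24, #3→F 4·6=24, #4→F 14·25=350, #5→F 14·12=168, #6→F 3·24=72, #7→F 12·6=72. Service 935; fixed 63; total 998.
Option 2: {E}: #1→E 4·25=100, #2→E 11·8=88, #3→E 7·6=42, #4→E 5·25=125, #5→E 13·12=156, #6→E 9·24=216, #7→E 15·6=90. Service 817; fixed 74; total 891.
Difference: |998 − 891| = 107.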